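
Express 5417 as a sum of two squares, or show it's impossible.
44² + 59² (a=44, b=59)

Factorization: 5417 = 5417
By Fermat: n is sum of two squares iff every prime p ≡ 3 (mod 4) appears to even power.
All primes ≡ 3 (mod 4) appear to even power.
Search a = 0, 1, 2, … for 5417 - a² a perfect square: first hit at a = 44: 5417 - 1936 = 3481 = 59².
5417 = 44² + 59² = 1936 + 3481 ✓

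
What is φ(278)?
138

278 = 2 × 139
φ(n) = n × ∏(1 - 1/p) for each prime p dividing n
φ(278) = 278 × (1 - 1/2) × (1 - 1/139) = 138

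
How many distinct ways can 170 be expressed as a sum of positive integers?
274768617130

p(n) counts ways to write n as a sum of positive integers (order ignored).
Euler's pentagonal recurrence: p(k) = p(k-1) + p(k-2) - p(k-5) - p(k-7) + p(k-12) + p(k-15) - ... (offsets j(3j∓1)/2, signs ++--, p(0)=1, p(<0)=0).
DP table for k = 0..169: p(0)=1, p(1)=1, p(2)=2, p(3)=3, p(4)=5, p(5)=7, p(6)=11, p(7)=15, p(8)=22, p(9)=30, p(10)=42, p(11)=56, p(12)=77, p(13)=101, p(14)=135, p(15)=176, p(16)=231, p(17)=297, p(18)=385, p(19)=490, p(20)=627, p(21)=792, p(22)=1002, p(23)=1255, p(24)=1575, p(25)=1958, p(26)=2436, p(27)=3010, p(28)=3718, p(29)=4565, p(30)=5604, p(31)=6842, p(32)=8349, p(33)=10143, p(34)=12310, p(35)=14883, p(36)=17977, p(37)=21637, p(38)=26015, p(39)=31185, p(40)=37338, p(41)=44583, p(42)=53174, p(43)=63261, p(44)=75175, p(45)=89134, p(46)=105558, p(47)=124754, p(48)=147273, p(49)=173525, p(50)=204226, p(51)=239943, p(52)=281589, p(53)=329931, p(54)=386155, p(55)=451276, p(56)=526823, p(57)=614154, p(58)=715220, p(59)=831820, p(60)=966467, p(61)=1121505, p(62)=1300156, p(63)=1505499, p(64)=1741630, p(65)=2012558, p(66)=2323520, p(67)=2679689, p(68)=3087735, p(69)=3554345, p(70)=4087968, p(71)=4697205, p(72)=5392783, p(73)=6185689, p(74)=7089500, p(75)=8118264, p(76)=9289091, p(77)=10619863, p(78)=12132164, p(79)=13848650, p(80)=15796476, p(81)=18004327, p(82)=20506255, p(83)=23338469, p(84)=26543660, p(85)=30167357, p(86)=34262962, p(87)=38887673, p(88)=44108109, p(89)=49995925, p(90)=56634173, p(91)=64112359, p(92)=72533807, p(93)=82010177, p(94)=92669720, p(95)=104651419, p(96)=118114304, p(97)=133230930, p(98)=150198136, p(99)=169229875, p(100)=190569292, p(101)=214481126, p(102)=241265379, p(103)=271248950, p(104)=304801365, p(105)=342325709, p(106)=384276336, p(107)=431149389, p(108)=483502844, p(109)=541946240, p(110)=607163746, p(111)=679903203, p(112)=761002156, p(113)=851376628, p(114)=952050665, p(115)=1064144451, p(116)=1188908248, p(117)=1327710076, p(118)=1482074143, p(119)=1653668665, p(120)=1844349560, p(121)=2056148051, p(122)=2291320912, p(123)=2552338241, p(124)=2841940500, p(125)=3163127352, p(126)=3519222692, p(127)=3913864295, p(128)=4351078600, p(129)=4835271870, p(130)=5371315400, p(131)=5964539504, p(132)=6620830889, p(133)=7346629512, p(134)=8149040695, p(135)=9035836076, p(136)=10015581680, p(137)=11097645016, p(138)=12292341831, p(139)=13610949895, p(140)=15065878135, p(141)=16670689208, p(142)=18440293320, p(143)=20390982757, p(144)=22540654445, p(145)=24908858009, p(146)=27517052599, p(147)=30388671978, p(148)=33549419497, p(149)=37027355200, p(150)=40853235313, p(151)=45060624582, p(152)=49686288421, p(153)=54770336324, p(154)=60356673280, p(155)=66493182097, p(156)=73232243759, p(157)=80630964769, p(158)=88751778802, p(159)=97662728555, p(160)=107438159466, p(161)=118159068427, p(162)=129913904637, p(163)=142798995930, p(164)=156919475295, p(165)=172389800255, p(166)=189334822579, p(167)=207890420102, p(168)=228204732751, p(169)=250438925115.
Final step: p(170) = p(169) + p(168) - p(165) - p(163) + p(158) + p(155) - p(148) - p(144) + p(135) + p(130) - p(119) - p(113) + p(100) + p(93) - p(78) - p(70) + p(53) + p(44) - p(25) - p(15)
= 250438925115 + 228204732751 - 172389800255 - 142798995930 + 88751778802 + 66493182097 - 33549419497 - 22540654445 + 9035836076 + 5371315400 - 1653668665 - 851376628 + 190569292 + 82010177 - 12132164 - 4087968 + 329931 + 75175 - 1958 - 176
= 274768617130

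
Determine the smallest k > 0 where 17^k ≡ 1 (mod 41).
40

41 is prime, so ord(17) divides φ(41) = 40.
Divisors of 40: 1, 2, 4, 5, 8, 10, 20, 40.
Repeated squaring: 17^1 ≡ 17, 17^2 ≡ 2, 17^4 ≡ 4, 17^8 ≡ 16, 17^16 ≡ 10, 17^32 ≡ 18 (mod 41).
Test 17^d mod 41 for each divisor d in increasing order:
17^1 ≡ 17
17^2 ≡ 2
17^4 ≡ 4
17^5 = 17^4·17^1 ≡ 27
17^8 ≡ 16
17^10 = 17^8·17^2 ≡ 32
17^20 = 17^16·17^4 ≡ 40
17^40 = 17^32·17^8 ≡ 1  ← first divisor giving 1
The order is 40.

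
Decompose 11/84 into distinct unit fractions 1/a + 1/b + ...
1/8 + 1/168

Greedy algorithm:
11/84: ceiling(84/11) = 8, use 1/8
1/168: ceiling(168/1) = 168, use 1/168
Result: 11/84 = 1/8 + 1/168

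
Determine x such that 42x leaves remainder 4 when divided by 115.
x ≡ 22 (mod 115)

gcd(42, 115) = 1, which divides 4, so solutions exist.
Find 42^(-1) mod 115 by the extended Euclidean algorithm:
115 = 2 × 42 + 31  ⟹  31 = (1)·115 + (-2)·42
42 = 1 × 31 + 11  ⟹  11 = (-1)·115 + (3)·42
31 = 2 × 11 + 9  ⟹  9 = (3)·115 + (-8)·42
11 = 1 × 9 + 2  ⟹  2 = (-4)·115 + (11)·42
9 = 4 × 2 + 1  ⟹  1 = (19)·115 + (-52)·42
So (-52)·42 ≡ 1 (mod 115), i.e. 42^(-1) ≡ -52 ≡ 63 (mod 115).
x ≡ 63 × 4 = 252 ≡ 22 (mod 115).
Check: 42 × 22 = 924 ≡ 4 (mod 115).
Unique solution: x ≡ 22 (mod 115)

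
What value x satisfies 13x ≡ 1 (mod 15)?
7

gcd(13, 15) = 1, so the inverse exists.
Extended Euclidean algorithm on (15, 13):
15 = 1 × 13 + 2  ⟹  2 = (1)·15 + (-1)·13
13 = 6 × 2 + 1  ⟹  1 = (-6)·15 + (7)·13
So (7)·13 ≡ 1 (mod 15), i.e. 13^(-1) ≡ 7 (mod 15).
Check: 13 × 7 = 91 ≡ 1 (mod 15)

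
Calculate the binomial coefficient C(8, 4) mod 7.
0

Using Lucas' theorem:
Write n=8 and k=4 in base 7:
n in base 7: [1, 1]
k in base 7: [0, 4]
C(8,4) mod 7 = ∏ C(n_i, k_i) mod 7
Digit binomials (mod 7): C(1,0) = 1; C(1,4) = 0 (k_i > n_i)
Product: 1 × 0 = 0 ≡ 0 (mod 7)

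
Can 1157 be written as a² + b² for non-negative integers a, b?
1² + 34² (a=1, b=34)

Factorization: 1157 = 13 × 89
By Fermat: n is sum of two squares iff every prime p ≡ 3 (mod 4) appears to even power.
All primes ≡ 3 (mod 4) appear to even power.
Search a = 0, 1, 2, … for 1157 - a² a perfect square: first hit at a = 1: 1157 - 1 = 1156 = 34².
1157 = 1² + 34² = 1 + 1156 ✓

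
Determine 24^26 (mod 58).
36

Repeated squaring. Binary of 26 = 11010.
24^1 ≡ 24 (mod 58); 24^2 ≡ 54 (mod 58); 24^4 ≡ 16 (mod 58); 24^8 ≡ 24 (mod 58); 24^16 ≡ 54 (mod 58)
24^26 = 24^2 × 24^8 × 24^16 ≡ 36 (mod 58)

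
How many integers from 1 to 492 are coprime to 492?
160

492 = 2^2 × 3 × 41
φ(n) = n × ∏(1 - 1/p) for each prime p dividing n
φ(492) = 492 × (1 - 1/2) × (1 - 1/3) × (1 - 1/41) = 160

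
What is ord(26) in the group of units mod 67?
33

67 is prime, so ord(26) divides φ(67) = 66.
Divisors of 66: 1, 2, 3, 6, 11, 22, 33, 66.
Repeated squaring: 26^1 ≡ 26, 26^2 ≡ 6, 26^4 ≡ 36, 26^8 ≡ 23, 26^16 ≡ 60, 26^32 ≡ 49, 26^64 ≡ 56 (mod 67).
Test 26^d mod 67 for each divisor d in increasing order:
26^1 ≡ 26
26^2 ≡ 6
26^3 = 26^2·26^1 ≡ 22
26^6 = 26^4·26^2 ≡ 15
26^11 = 26^8·26^2·26^1 ≡ 37
26^22 = 26^16·26^4·26^2 ≡ 29
26^33 = 26^32·26^1 ≡ 1  ← first divisor giving 1
The order is 33.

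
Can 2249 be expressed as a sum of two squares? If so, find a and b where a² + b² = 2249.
20² + 43² (a=20, b=43)

Factorization: 2249 = 13 × 173
By Fermat: n is sum of two squares iff every prime p ≡ 3 (mod 4) appears to even power.
All primes ≡ 3 (mod 4) appear to even power.
Search a = 0, 1, 2, … for 2249 - a² a perfect square: first hit at a = 20: 2249 - 400 = 1849 = 43².
2249 = 20² + 43² = 400 + 1849 ✓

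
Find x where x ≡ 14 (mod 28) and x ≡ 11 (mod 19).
182

Using Chinese Remainder Theorem:
M = 28 × 19 = 532
M1 = 19, M2 = 28
y1 = 19^(-1) mod 28 = 3
y2 = 28^(-1) mod 19 = 17
x = (14×19×3 + 11×28×17) mod 532 = 182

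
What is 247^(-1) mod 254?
145

gcd(247, 254) = 1, so the inverse exists.
Extended Euclidean algorithm on (254, 247):
254 = 1 × 247 + 7  ⟹  7 = (1)·254 + (-1)·247
247 = 35 × 7 + 2  ⟹  2 = (-35)·254 + (36)·247
7 = 3 × 2 + 1  ⟹  1 = (106)·254 + (-109)·247
So (-109)·247 ≡ 1 (mod 254), i.e. 247^(-1) ≡ -109 ≡ 145 (mod 254).
Check: 247 × 145 = 35815 ≡ 1 (mod 254)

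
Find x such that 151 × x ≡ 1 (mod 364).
135

gcd(151, 364) = 1, so the inverse exists.
Extended Euclidean algorithm on (364, 151):
364 = 2 × 151 + 62  ⟹  62 = (1)·364 + (-2)·151
151 = 2 × 62 + 27  ⟹  27 = (-2)·364 + (5)·151
62 = 2 × 27 + 8  ⟹  8 = (5)·364 + (-12)·151
27 = 3 × 8 + 3  ⟹  3 = (-17)·364 + (41)·151
8 = 2 × 3 + 2  ⟹  2 = (39)·364 + (-94)·151
3 = 1 × 2 + 1  ⟹  1 = (-56)·364 + (135)·151
So (135)·151 ≡ 1 (mod 364), i.e. 151^(-1) ≡ 135 (mod 364).
Check: 151 × 135 = 20385 ≡ 1 (mod 364)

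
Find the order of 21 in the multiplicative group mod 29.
28

29 is prime, so ord(21) divides φ(29) = 28.
Divisors of 28: 1, 2, 4, 7, 14, 28.
Repeated squaring: 21^1 ≡ 21, 21^2 ≡ 6, 21^4 ≡ 7, 21^8 ≡ 20, 21^16 ≡ 23 (mod 29).
Test 21^d mod 29 for each divisor d in increasing order:
21^1 ≡ 21
21^2 ≡ 6
21^4 ≡ 7
21^7 = 21^4·21^2·21^1 ≡ 12
21^14 = 21^8·21^4·21^2 ≡ 28
21^28 = 21^16·21^8·21^4 ≡ 1  ← first divisor giving 1
The order is 28.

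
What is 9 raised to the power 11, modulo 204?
117

Repeated squaring. Binary of 11 = 1011.
9^1 ≡ 9 (mod 204); 9^2 ≡ 81 (mod 204); 9^4 ≡ 33 (mod 204); 9^8 ≡ 69 (mod 204)
9^11 = 9^1 × 9^2 × 9^8 ≡ 117 (mod 204)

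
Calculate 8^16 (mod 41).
10

Repeated squaring. Binary of 16 = 10000.
8^1 ≡ 8 (mod 41); 8^2 ≡ 23 (mod 41); 8^4 ≡ 37 (mod 41); 8^8 ≡ 16 (mod 41); 8^16 ≡ 10 (mod 41)
8^16 = 8^16 ≡ 10 (mod 41)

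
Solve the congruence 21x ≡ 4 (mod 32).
x ≡ 20 (mod 32)

gcd(21, 32) = 1, which divides 4, so solutions exist.
Find 21^(-1) mod 32 by the extended Euclidean algorithm:
32 = 1 × 21 + 11  ⟹  11 = (1)·32 + (-1)·21
21 = 1 × 11 + 10  ⟹  10 = (-1)·32 + (2)·21
11 = 1 × 10 + 1  ⟹  1 = (2)·32 + (-3)·21
So (-3)·21 ≡ 1 (mod 32), i.e. 21^(-1) ≡ -3 ≡ 29 (mod 32).
x ≡ 29 × 4 = 116 ≡ 20 (mod 32).
Check: 21 × 20 = 420 ≡ 4 (mod 32).
Unique solution: x ≡ 20 (mod 32)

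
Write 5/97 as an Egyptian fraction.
1/20 + 1/647 + 1/1255180

Greedy algorithm:
5/97: ceiling(97/5) = 20, use 1/20
3/1940: ceiling(1940/3) = 647, use 1/647
1/1255180: ceiling(1255180/1) = 1255180, use 1/1255180
Result: 5/97 = 1/20 + 1/647 + 1/1255180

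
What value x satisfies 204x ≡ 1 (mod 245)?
239

gcd(204, 245) = 1, so the inverse exists.
Extended Euclidean algorithm on (245, 204):
245 = 1 × 204 + 41  ⟹  41 = (1)·245 + (-1)·204
204 = 4 × 41 + 40  ⟹  40 = (-4)·245 + (5)·204
41 = 1 × 40 + 1  ⟹  1 = (5)·245 + (-6)·204
So (-6)·204 ≡ 1 (mod 245), i.e. 204^(-1) ≡ -6 ≡ 239 (mod 245).
Check: 204 × 239 = 48756 ≡ 1 (mod 245)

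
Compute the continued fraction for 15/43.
[0; 2, 1, 6, 2]

Euclidean algorithm steps:
15 = 0 × 43 + 15
43 = 2 × 15 + 13
15 = 1 × 13 + 2
13 = 6 × 2 + 1
2 = 2 × 1 + 0
Continued fraction: [0; 2, 1, 6, 2]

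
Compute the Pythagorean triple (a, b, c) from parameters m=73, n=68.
(705, 9928, 9953)

Euclid's formula: a = m² - n², b = 2mn, c = m² + n²
m = 73, n = 68
a = 73² - 68² = 5329 - 4624 = 705
b = 2 × 73 × 68 = 9928
c = 73² + 68² = 5329 + 4624 = 9953
Verification: 705² + 9928² = 497025 + 98565184 = 99062209 = 9953² ✓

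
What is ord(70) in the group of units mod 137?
136

137 is prime, so ord(70) divides φ(137) = 136.
Divisors of 136: 1, 2, 4, 8, 17, 34, 68, 136.
Repeated squaring: 70^1 ≡ 70, 70^2 ≡ 105, 70^4 ≡ 65, 70^8 ≡ 115, 70^16 ≡ 73, 70^32 ≡ 123, 70^64 ≡ 59, 70^128 ≡ 56 (mod 137).
Test 70^d mod 137 for each divisor d in increasing order:
70^1 ≡ 70
70^2 ≡ 105
70^4 ≡ 65
70^8 ≡ 115
70^17 = 70^16·70^1 ≡ 41
70^34 = 70^32·70^2 ≡ 37
70^68 = 70^64·70^4 ≡ 136
70^136 = 70^128·70^8 ≡ 1  ← first divisor giving 1
The order is 136.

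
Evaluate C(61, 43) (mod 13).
10

Using Lucas' theorem:
Write n=61 and k=43 in base 13:
n in base 13: [4, 9]
k in base 13: [3, 4]
C(61,43) mod 13 = ∏ C(n_i, k_i) mod 13
Digit binomials (mod 13): C(4,3) = 4; C(9,4) = 126 ≡ 9
Product: 4 × 9 = 36 ≡ 10 (mod 13)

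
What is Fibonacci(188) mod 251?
30

Matrix identity: Q^n = [[F_(n+1), F_n], [F_n, F_(n-1)]] with Q = [[1,1],[1,0]].
n = 188 = 10111100₂. Square-and-multiply, entries mod 251:
Q^1 = [[1,1],[1,0]]
Q^2 = (Q^1)² = [[2,1],[1,1]]
Q^5 = (Q^2)²·Q = [[8,5],[5,3]]
Q^11 = (Q^5)²·Q = [[144,89],[89,55]]
Q^23 = (Q^11)²·Q = [[184,43],[43,141]]
Q^47 = (Q^23)²·Q = [[233,63],[63,170]]
Q^94 = (Q^47)² = [[26,38],[38,239]]
Q^188 = (Q^94)² = [[112,30],[30,82]]
F_188 mod 251 = Q^188[0][1] = 30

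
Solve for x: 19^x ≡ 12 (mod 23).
16

Baby-step giant-step with step n = ⌈√23⌉ = 5.
Baby steps 19^j mod 23 (j:value) for j=0..4: 0:1, 1:19, 2:16, 3:5, 4:3.
Giant-step multiplier: 19^(-5) ≡ 19^(22-5) = 19^17 ≡ 21 (mod 23).
Giant steps γ_i = 12·21^i mod 23: γ_0=12, γ_1=22, γ_2=2, γ_3=19 (in table at j=1).
x = i·n + j = 3·5 + 1 = 16.
Check: 19^16 ≡ 12 (mod 23).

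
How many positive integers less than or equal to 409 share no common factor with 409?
408

409 = 409
φ(n) = n × ∏(1 - 1/p) for each prime p dividing n
φ(409) = 409 × (1 - 1/409) = 408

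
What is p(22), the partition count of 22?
1002

p(n) counts ways to write n as a sum of positive integers (order ignored).
Euler's pentagonal recurrence: p(k) = p(k-1) + p(k-2) - p(k-5) - p(k-7) + p(k-12) + p(k-15) - ... (offsets j(3j∓1)/2, signs ++--, p(0)=1, p(<0)=0).
DP table for k = 0..21: p(0)=1, p(1)=1, p(2)=2, p(3)=3, p(4)=5, p(5)=7, p(6)=11, p(7)=15, p(8)=22, p(9)=30, p(10)=42, p(11)=56, p(12)=77, p(13)=101, p(14)=135, p(15)=176, p(16)=231, p(17)=297, p(18)=385, p(19)=490, p(20)=627, p(21)=792.
Final step: p(22) = p(21) + p(20) - p(17) - p(15) + p(10) + p(7) - p(0)
= 792 + 627 - 297 - 176 + 42 + 15 - 1
= 1002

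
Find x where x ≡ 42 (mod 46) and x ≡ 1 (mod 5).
226

Using Chinese Remainder Theorem:
M = 46 × 5 = 230
M1 = 5, M2 = 46
y1 = 5^(-1) mod 46 = 37
y2 = 46^(-1) mod 5 = 1
x = (42×5×37 + 1×46×1) mod 230 = 226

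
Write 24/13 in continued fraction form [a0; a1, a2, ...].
[1; 1, 5, 2]

Euclidean algorithm steps:
24 = 1 × 13 + 11
13 = 1 × 11 + 2
11 = 5 × 2 + 1
2 = 2 × 1 + 0
Continued fraction: [1; 1, 5, 2]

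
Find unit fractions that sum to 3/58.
1/20 + 1/580

Greedy algorithm:
3/58: ceiling(58/3) = 20, use 1/20
1/580: ceiling(580/1) = 580, use 1/580
Result: 3/58 = 1/20 + 1/580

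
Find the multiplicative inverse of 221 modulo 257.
207

gcd(221, 257) = 1, so the inverse exists.
Extended Euclidean algorithm on (257, 221):
257 = 1 × 221 + 36  ⟹  36 = (1)·257 + (-1)·221
221 = 6 × 36 + 5  ⟹  5 = (-6)·257 + (7)·221
36 = 7 × 5 + 1  ⟹  1 = (43)·257 + (-50)·221
So (-50)·221 ≡ 1 (mod 257), i.e. 221^(-1) ≡ -50 ≡ 207 (mod 257).
Check: 221 × 207 = 45747 ≡ 1 (mod 257)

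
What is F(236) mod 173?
111

Matrix identity: Q^n = [[F_(n+1), F_n], [F_n, F_(n-1)]] with Q = [[1,1],[1,0]].
n = 236 = 11101100₂. Square-and-multiply, entries mod 173:
Q^1 = [[1,1],[1,0]]
Q^3 = (Q^1)²·Q = [[3,2],[2,1]]
Q^7 = (Q^3)²·Q = [[21,13],[13,8]]
Q^14 = (Q^7)² = [[91,31],[31,60]]
Q^29 = (Q^14)²·Q = [[83,73],[73,10]]
Q^59 = (Q^29)²·Q = [[150,108],[108,42]]
Q^118 = (Q^59)² = [[83,149],[149,107]]
Q^236 = (Q^118)² = [[26,111],[111,88]]
F_236 mod 173 = Q^236[0][1] = 111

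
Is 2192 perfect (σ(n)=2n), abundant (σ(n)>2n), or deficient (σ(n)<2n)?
deficient

Proper divisors of 2192: sum = 1 + 2 + 4 + 8 + 16 + 137 + 274 + 548 + 1096 = 2086
Since 2086 < 2192, 2192 is deficient.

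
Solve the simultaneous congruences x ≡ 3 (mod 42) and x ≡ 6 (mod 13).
45

Using Chinese Remainder Theorem:
M = 42 × 13 = 546
M1 = 13, M2 = 42
y1 = 13^(-1) mod 42 = 13
y2 = 42^(-1) mod 13 = 9
x = (3×13×13 + 6×42×9) mod 546 = 45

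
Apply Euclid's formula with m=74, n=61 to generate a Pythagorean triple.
(1755, 9028, 9197)

Euclid's formula: a = m² - n², b = 2mn, c = m² + n²
m = 74, n = 61
a = 74² - 61² = 5476 - 3721 = 1755
b = 2 × 74 × 61 = 9028
c = 74² + 61² = 5476 + 3721 = 9197
Verification: 1755² + 9028² = 3080025 + 81504784 = 84584809 = 9197² ✓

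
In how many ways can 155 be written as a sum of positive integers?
66493182097

p(n) counts ways to write n as a sum of positive integers (order ignored).
Euler's pentagonal recurrence: p(k) = p(k-1) + p(k-2) - p(k-5) - p(k-7) + p(k-12) + p(k-15) - ... (offsets j(3j∓1)/2, signs ++--, p(0)=1, p(<0)=0).
DP table for k = 0..154: p(0)=1, p(1)=1, p(2)=2, p(3)=3, p(4)=5, p(5)=7, p(6)=11, p(7)=15, p(8)=22, p(9)=30, p(10)=42, p(11)=56, p(12)=77, p(13)=101, p(14)=135, p(15)=176, p(16)=231, p(17)=297, p(18)=385, p(19)=490, p(20)=627, p(21)=792, p(22)=1002, p(23)=1255, p(24)=1575, p(25)=1958, p(26)=2436, p(27)=3010, p(28)=3718, p(29)=4565, p(30)=5604, p(31)=6842, p(32)=8349, p(33)=10143, p(34)=12310, p(35)=14883, p(36)=17977, p(37)=21637, p(38)=26015, p(39)=31185, p(40)=37338, p(41)=44583, p(42)=53174, p(43)=63261, p(44)=75175, p(45)=89134, p(46)=105558, p(47)=124754, p(48)=147273, p(49)=173525, p(50)=204226, p(51)=239943, p(52)=281589, p(53)=329931, p(54)=386155, p(55)=451276, p(56)=526823, p(57)=614154, p(58)=715220, p(59)=831820, p(60)=966467, p(61)=1121505, p(62)=1300156, p(63)=1505499, p(64)=1741630, p(65)=2012558, p(66)=2323520, p(67)=2679689, p(68)=3087735, p(69)=3554345, p(70)=4087968, p(71)=4697205, p(72)=5392783, p(73)=6185689, p(74)=7089500, p(75)=8118264, p(76)=9289091, p(77)=10619863, p(78)=12132164, p(79)=13848650, p(80)=15796476, p(81)=18004327, p(82)=20506255, p(83)=23338469, p(84)=26543660, p(85)=30167357, p(86)=34262962, p(87)=38887673, p(88)=44108109, p(89)=49995925, p(90)=56634173, p(91)=64112359, p(92)=72533807, p(93)=82010177, p(94)=92669720, p(95)=104651419, p(96)=118114304, p(97)=133230930, p(98)=150198136, p(99)=169229875, p(100)=190569292, p(101)=214481126, p(102)=241265379, p(103)=271248950, p(104)=304801365, p(105)=342325709, p(106)=384276336, p(107)=431149389, p(108)=483502844, p(109)=541946240, p(110)=607163746, p(111)=679903203, p(112)=761002156, p(113)=851376628, p(114)=952050665, p(115)=1064144451, p(116)=1188908248, p(117)=1327710076, p(118)=1482074143, p(119)=1653668665, p(120)=1844349560, p(121)=2056148051, p(122)=2291320912, p(123)=2552338241, p(124)=2841940500, p(125)=3163127352, p(126)=3519222692, p(127)=3913864295, p(128)=4351078600, p(129)=4835271870, p(130)=5371315400, p(131)=5964539504, p(132)=6620830889, p(133)=7346629512, p(134)=8149040695, p(135)=9035836076, p(136)=10015581680, p(137)=11097645016, p(138)=12292341831, p(139)=13610949895, p(140)=15065878135, p(141)=16670689208, p(142)=18440293320, p(143)=20390982757, p(144)=22540654445, p(145)=24908858009, p(146)=27517052599, p(147)=30388671978, p(148)=33549419497, p(149)=37027355200, p(150)=40853235313, p(151)=45060624582, p(152)=49686288421, p(153)=54770336324, p(154)=60356673280.
Final step: p(155) = p(154) + p(153) - p(150) - p(148) + p(143) + p(140) - p(133) - p(129) + p(120) + p(115) - p(104) - p(98) + p(85) + p(78) - p(63) - p(55) + p(38) + p(29) - p(10) - p(0)
= 60356673280 + 54770336324 - 40853235313 - 33549419497 + 20390982757 + 15065878135 - 7346629512 - 4835271870 + 1844349560 + 1064144451 - 304801365 - 150198136 + 30167357 + 12132164 - 1505499 - 451276 + 26015 + 4565 - 42 - 1
= 66493182097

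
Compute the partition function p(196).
2814570987591

p(n) counts ways to write n as a sum of positive integers (order ignored).
Euler's pentagonal recurrence: p(k) = p(k-1) + p(k-2) - p(k-5) - p(k-7) + p(k-12) + p(k-15) - ... (offsets j(3j∓1)/2, signs ++--, p(0)=1, p(<0)=0).
DP table for k = 0..195: p(0)=1, p(1)=1, p(2)=2, p(3)=3, p(4)=5, p(5)=7, p(6)=11, p(7)=15, p(8)=22, p(9)=30, p(10)=42, p(11)=56, p(12)=77, p(13)=101, p(14)=135, p(15)=176, p(16)=231, p(17)=297, p(18)=385, p(19)=490, p(20)=627, p(21)=792, p(22)=1002, p(23)=1255, p(24)=1575, p(25)=1958, p(26)=2436, p(27)=3010, p(28)=3718, p(29)=4565, p(30)=5604, p(31)=6842, p(32)=8349, p(33)=10143, p(34)=12310, p(35)=14883, p(36)=17977, p(37)=21637, p(38)=26015, p(39)=31185, p(40)=37338, p(41)=44583, p(42)=53174, p(43)=63261, p(44)=75175, p(45)=89134, p(46)=105558, p(47)=124754, p(48)=147273, p(49)=173525, p(50)=204226, p(51)=239943, p(52)=281589, p(53)=329931, p(54)=386155, p(55)=451276, p(56)=526823, p(57)=614154, p(58)=715220, p(59)=831820, p(60)=966467, p(61)=1121505, p(62)=1300156, p(63)=1505499, p(64)=1741630, p(65)=2012558, p(66)=2323520, p(67)=2679689, p(68)=3087735, p(69)=3554345, p(70)=4087968, p(71)=4697205, p(72)=5392783, p(73)=6185689, p(74)=7089500, p(75)=8118264, p(76)=9289091, p(77)=10619863, p(78)=12132164, p(79)=13848650, p(80)=15796476, p(81)=18004327, p(82)=20506255, p(83)=23338469, p(84)=26543660, p(85)=30167357, p(86)=34262962, p(87)=38887673, p(88)=44108109, p(89)=49995925, p(90)=56634173, p(91)=64112359, p(92)=72533807, p(93)=82010177, p(94)=92669720, p(95)=104651419, p(96)=118114304, p(97)=133230930, p(98)=150198136, p(99)=169229875, p(100)=190569292, p(101)=214481126, p(102)=241265379, p(103)=271248950, p(104)=304801365, p(105)=342325709, p(106)=384276336, p(107)=431149389, p(108)=483502844, p(109)=541946240, p(110)=607163746, p(111)=679903203, p(112)=761002156, p(113)=851376628, p(114)=952050665, p(115)=1064144451, p(116)=1188908248, p(117)=1327710076, p(118)=1482074143, p(119)=1653668665, p(120)=1844349560, p(121)=2056148051, p(122)=2291320912, p(123)=2552338241, p(124)=2841940500, p(125)=3163127352, p(126)=3519222692, p(127)=3913864295, p(128)=4351078600, p(129)=4835271870, p(130)=5371315400, p(131)=5964539504, p(132)=6620830889, p(133)=7346629512, p(134)=8149040695, p(135)=9035836076, p(136)=10015581680, p(137)=11097645016, p(138)=12292341831, p(139)=13610949895, p(140)=15065878135, p(141)=16670689208, p(142)=18440293320, p(143)=20390982757, p(144)=22540654445, p(145)=24908858009, p(146)=27517052599, p(147)=30388671978, p(148)=33549419497, p(149)=37027355200, p(150)=40853235313, p(151)=45060624582, p(152)=49686288421, p(153)=54770336324, p(154)=60356673280, p(155)=66493182097, p(156)=73232243759, p(157)=80630964769, p(158)=88751778802, p(159)=97662728555, p(160)=107438159466, p(161)=118159068427, p(162)=129913904637, p(163)=142798995930, p(164)=156919475295, p(165)=172389800255, p(166)=189334822579, p(167)=207890420102, p(168)=228204732751, p(169)=250438925115, p(170)=274768617130, p(171)=301384802048, p(172)=330495499613, p(173)=362326859895, p(174)=397125074750, p(175)=435157697830, p(176)=476715857290, p(177)=522115831195, p(178)=571701605655, p(179)=625846753120, p(180)=684957390936, p(181)=749474411781, p(182)=819876908323, p(183)=896684817527, p(184)=980462880430, p(185)=1071823774337, p(186)=1171432692373, p(187)=1280011042268, p(188)=1398341745571, p(189)=1527273599625, p(190)=1667727404093, p(191)=1820701100652, p(192)=1987276856363, p(193)=2168627105469, p(194)=2366022741845, p(195)=2580840212973.
Final step: p(196) = p(195) + p(194) - p(191) - p(189) + p(184) + p(181) - p(174) - p(170) + p(161) + p(156) - p(145) - p(139) + p(126) + p(119) - p(104) - p(96) + p(79) + p(70) - p(51) - p(41) + p(20) + p(9)
= 2580840212973 + 2366022741845 - 1820701100652 - 1527273599625 + 980462880430 + 749474411781 - 397125074750 - 274768617130 + 118159068427 + 73232243759 - 24908858009 - 13610949895 + 3519222692 + 1653668665 - 304801365 - 118114304 + 13848650 + 4087968 - 239943 - 44583 + 627 + 30
= 2814570987591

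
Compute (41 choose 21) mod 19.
6

Using Lucas' theorem:
Write n=41 and k=21 in base 19:
n in base 19: [2, 3]
k in base 19: [1, 2]
C(41,21) mod 19 = ∏ C(n_i, k_i) mod 19
Digit binomials (mod 19): C(2,1) = 2; C(3,2) = 3
Product: 2 × 3 = 6 ≡ 6 (mod 19)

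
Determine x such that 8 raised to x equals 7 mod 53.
22

Baby-step giant-step with step n = ⌈√53⌉ = 8.
Baby steps 8^j mod 53 (j:value) for j=0..7: 0:1, 1:8, 2:11, 3:35, 4:15, 5:14, 6:6, 7:48.
Giant-step multiplier: 8^(-8) ≡ 8^(52-8) = 8^44 ≡ 49 (mod 53).
Giant steps γ_i = 7·49^i mod 53: γ_0=7, γ_1=25, γ_2=6 (in table at j=6).
x = i·n + j = 2·8 + 6 = 22.
Check: 8^22 ≡ 7 (mod 53).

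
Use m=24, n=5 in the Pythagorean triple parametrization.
(551, 240, 601)

Euclid's formula: a = m² - n², b = 2mn, c = m² + n²
m = 24, n = 5
a = 24² - 5² = 576 - 25 = 551
b = 2 × 24 × 5 = 240
c = 24² + 5² = 576 + 25 = 601
Verification: 551² + 240² = 303601 + 57600 = 361201 = 601² ✓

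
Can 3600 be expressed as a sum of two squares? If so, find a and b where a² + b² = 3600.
0² + 60² (a=0, b=60)

Factorization: 3600 = 2^4 × 3^2 × 5^2
By Fermat: n is sum of two squares iff every prime p ≡ 3 (mod 4) appears to even power.
All primes ≡ 3 (mod 4) appear to even power.
Search a = 0, 1, 2, … for 3600 - a² a perfect square: first hit at a = 0: 3600 - 0 = 3600 = 60².
3600 = 0² + 60² = 0 + 3600 ✓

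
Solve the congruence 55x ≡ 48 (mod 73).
x ≡ 46 (mod 73)

gcd(55, 73) = 1, which divides 48, so solutions exist.
Find 55^(-1) mod 73 by the extended Euclidean algorithm:
73 = 1 × 55 + 18  ⟹  18 = (1)·73 + (-1)·55
55 = 3 × 18 + 1  ⟹  1 = (-3)·73 + (4)·55
So (4)·55 ≡ 1 (mod 73), i.e. 55^(-1) ≡ 4 (mod 73).
x ≡ 4 × 48 = 192 ≡ 46 (mod 73).
Check: 55 × 46 = 2530 ≡ 48 (mod 73).
Unique solution: x ≡ 46 (mod 73)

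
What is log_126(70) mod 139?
83

Baby-step giant-step with step n = ⌈√139⌉ = 12.
Baby steps 126^j mod 139 (j:value) for j=0..11: 0:1, 1:126, 2:30, 3:27, 4:66, 5:115, 6:34, 7:114, 8:47, 9:84, 10:20, 11:18.
Giant-step multiplier: 126^(-12) ≡ 126^(138-12) = 126^126 ≡ 79 (mod 139).
Giant steps γ_i = 70·79^i mod 139: γ_0=70, γ_1=109, γ_2=132, γ_3=3, γ_4=98, γ_5=97, γ_6=18 (in table at j=11).
x = i·n + j = 6·12 + 11 = 83.
Check: 126^83 ≡ 70 (mod 139).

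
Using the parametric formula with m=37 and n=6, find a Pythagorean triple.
(1333, 444, 1405)

Euclid's formula: a = m² - n², b = 2mn, c = m² + n²
m = 37, n = 6
a = 37² - 6² = 1369 - 36 = 1333
b = 2 × 37 × 6 = 444
c = 37² + 6² = 1369 + 36 = 1405
Verification: 1333² + 444² = 1776889 + 197136 = 1974025 = 1405² ✓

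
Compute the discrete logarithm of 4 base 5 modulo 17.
12

Baby-step giant-step with step n = ⌈√17⌉ = 5.
Baby steps 5^j mod 17 (j:value) for j=0..4: 0:1, 1:5, 2:8, 3:6, 4:13.
Giant-step multiplier: 5^(-5) ≡ 5^(16-5) = 5^11 ≡ 11 (mod 17).
Giant steps γ_i = 4·11^i mod 17: γ_0=4, γ_1=10, γ_2=8 (in table at j=2).
x = i·n + j = 2·5 + 2 = 12.
Check: 5^12 ≡ 4 (mod 17).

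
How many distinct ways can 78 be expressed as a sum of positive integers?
12132164

p(n) counts ways to write n as a sum of positive integers (order ignored).
Euler's pentagonal recurrence: p(k) = p(k-1) + p(k-2) - p(k-5) - p(k-7) + p(k-12) + p(k-15) - ... (offsets j(3j∓1)/2, signs ++--, p(0)=1, p(<0)=0).
DP table for k = 0..77: p(0)=1, p(1)=1, p(2)=2, p(3)=3, p(4)=5, p(5)=7, p(6)=11, p(7)=15, p(8)=22, p(9)=30, p(10)=42, p(11)=56, p(12)=77, p(13)=101, p(14)=135, p(15)=176, p(16)=231, p(17)=297, p(18)=385, p(19)=490, p(20)=627, p(21)=792, p(22)=1002, p(23)=1255, p(24)=1575, p(25)=1958, p(26)=2436, p(27)=3010, p(28)=3718, p(29)=4565, p(30)=5604, p(31)=6842, p(32)=8349, p(33)=10143, p(34)=12310, p(35)=14883, p(36)=17977, p(37)=21637, p(38)=26015, p(39)=31185, p(40)=37338, p(41)=44583, p(42)=53174, p(43)=63261, p(44)=75175, p(45)=89134, p(46)=105558, p(47)=124754, p(48)=147273, p(49)=173525, p(50)=204226, p(51)=239943, p(52)=281589, p(53)=329931, p(54)=386155, p(55)=451276, p(56)=526823, p(57)=614154, p(58)=715220, p(59)=831820, p(60)=966467, p(61)=1121505, p(62)=1300156, p(63)=1505499, p(64)=1741630, p(65)=2012558, p(66)=2323520, p(67)=2679689, p(68)=3087735, p(69)=3554345, p(70)=4087968, p(71)=4697205, p(72)=5392783, p(73)=6185689, p(74)=7089500, p(75)=8118264, p(76)=9289091, p(77)=10619863.
Final step: p(78) = p(77) + p(76) - p(73) - p(71) + p(66) + p(63) - p(56) - p(52) + p(43) + p(38) - p(27) - p(21) + p(8) + p(1)
= 10619863 + 9289091 - 6185689 - 4697205 + 2323520 + 1505499 - 526823 - 281589 + 63261 + 26015 - 3010 - 792 + 22 + 1
= 12132164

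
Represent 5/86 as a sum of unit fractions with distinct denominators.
1/18 + 1/387

Greedy algorithm:
5/86: ceiling(86/5) = 18, use 1/18
1/387: ceiling(387/1) = 387, use 1/387
Result: 5/86 = 1/18 + 1/387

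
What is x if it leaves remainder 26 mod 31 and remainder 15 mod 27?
150

Using Chinese Remainder Theorem:
M = 31 × 27 = 837
M1 = 27, M2 = 31
y1 = 27^(-1) mod 31 = 23
y2 = 31^(-1) mod 27 = 7
x = (26×27×23 + 15×31×7) mod 837 = 150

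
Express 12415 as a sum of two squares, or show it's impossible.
Not possible

Factorization: 12415 = 5 × 13 × 191
By Fermat: n is sum of two squares iff every prime p ≡ 3 (mod 4) appears to even power.
Prime(s) ≡ 3 (mod 4) with odd exponent: [(191, 1)]
Therefore 12415 cannot be expressed as a² + b².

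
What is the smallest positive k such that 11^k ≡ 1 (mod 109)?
108

109 is prime, so ord(11) divides φ(109) = 108.
Divisors of 108: 1, 2, 3, 4, 6, 9, 12, 18, 27, 36, 54, 108.
Repeated squaring: 11^1 ≡ 11, 11^2 ≡ 12, 11^4 ≡ 35, 11^8 ≡ 26, 11^16 ≡ 22, 11^32 ≡ 48, 11^64 ≡ 15 (mod 109).
Test 11^d mod 109 for each divisor d in increasing order:
11^1 ≡ 11
11^2 ≡ 12
11^3 = 11^2·11^1 ≡ 23
11^4 ≡ 35
11^6 = 11^4·11^2 ≡ 93
11^9 = 11^8·11^1 ≡ 68
11^12 = 11^8·11^4 ≡ 38
11^18 = 11^16·11^2 ≡ 46
11^27 = 11^16·11^8·11^2·11^1 ≡ 76
11^36 = 11^32·11^4 ≡ 45
11^54 = 11^32·11^16·11^4·11^2 ≡ 108
11^108 = 11^64·11^32·11^8·11^4 ≡ 1  ← first divisor giving 1
The order is 108.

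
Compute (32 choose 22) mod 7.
2

Using Lucas' theorem:
Write n=32 and k=22 in base 7:
n in base 7: [4, 4]
k in base 7: [3, 1]
C(32,22) mod 7 = ∏ C(n_i, k_i) mod 7
Digit binomials (mod 7): C(4,3) = 4; C(4,1) = 4
Product: 4 × 4 = 16 ≡ 2 (mod 7)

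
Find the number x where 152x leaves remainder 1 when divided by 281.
220

gcd(152, 281) = 1, so the inverse exists.
Extended Euclidean algorithm on (281, 152):
281 = 1 × 152 + 129  ⟹  129 = (1)·281 + (-1)·152
152 = 1 × 129 + 23  ⟹  23 = (-1)·281 + (2)·152
129 = 5 × 23 + 14  ⟹  14 = (6)·281 + (-11)·152
23 = 1 × 14 + 9  ⟹  9 = (-7)·281 + (13)·152
14 = 1 × 9 + 5  ⟹  5 = (13)·281 + (-24)·152
9 = 1 × 5 + 4  ⟹  4 = (-20)·281 + (37)·152
5 = 1 × 4 + 1  ⟹  1 = (33)·281 + (-61)·152
So (-61)·152 ≡ 1 (mod 281), i.e. 152^(-1) ≡ -61 ≡ 220 (mod 281).
Check: 152 × 220 = 33440 ≡ 1 (mod 281)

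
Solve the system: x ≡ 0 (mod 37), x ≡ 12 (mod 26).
740

Using Chinese Remainder Theorem:
M = 37 × 26 = 962
M1 = 26, M2 = 37
y1 = 26^(-1) mod 37 = 10
y2 = 37^(-1) mod 26 = 19
x = (0×26×10 + 12×37×19) mod 962 = 740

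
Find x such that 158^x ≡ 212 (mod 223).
190

Baby-step giant-step with step n = ⌈√223⌉ = 15.
Baby steps 158^j mod 223 (j:value) for j=0..14: 0:1, 1:158, 2:211, 3:111, 4:144, 5:6, 6:56, 7:151, 8:220, 9:195, 10:36, 11:113, 12:14, 13:205, 14:55.
Giant-step multiplier: 158^(-15) ≡ 158^(222-15) = 158^207 ≡ 191 (mod 223).
Giant steps γ_i = 212·191^i mod 223: γ_0=212, γ_1=129, γ_2=109, γ_3=80, γ_4=116, γ_5=79, γ_6=148, γ_7=170, γ_8=135, γ_9=140, γ_10=203, γ_11=194, γ_12=36 (in table at j=10).
x = i·n + j = 12·15 + 10 = 190.
Check: 158^190 ≡ 212 (mod 223).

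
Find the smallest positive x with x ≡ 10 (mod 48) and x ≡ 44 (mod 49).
730

Using Chinese Remainder Theorem:
M = 48 × 49 = 2352
M1 = 49, M2 = 48
y1 = 49^(-1) mod 48 = 1
y2 = 48^(-1) mod 49 = 48
x = (10×49×1 + 44×48×48) mod 2352 = 730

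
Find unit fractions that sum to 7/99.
1/15 + 1/248 + 1/122760

Greedy algorithm:
7/99: ceiling(99/7) = 15, use 1/15
2/495: ceiling(495/2) = 248, use 1/248
1/122760: ceiling(122760/1) = 122760, use 1/122760
Result: 7/99 = 1/15 + 1/248 + 1/122760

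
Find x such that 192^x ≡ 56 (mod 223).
66

Baby-step giant-step with step n = ⌈√223⌉ = 15.
Baby steps 192^j mod 223 (j:value) for j=0..14: 0:1, 1:192, 2:69, 3:91, 4:78, 5:35, 6:30, 7:185, 8:63, 9:54, 10:110, 11:158, 12:8, 13:198, 14:106.
Giant-step multiplier: 192^(-15) ≡ 192^(222-15) = 192^207 ≡ 189 (mod 223).
Giant steps γ_i = 56·189^i mod 223: γ_0=56, γ_1=103, γ_2=66, γ_3=209, γ_4=30 (in table at j=6).
x = i·n + j = 4·15 + 6 = 66.
Check: 192^66 ≡ 56 (mod 223).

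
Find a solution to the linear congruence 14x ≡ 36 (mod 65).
x ≡ 49 (mod 65)

gcd(14, 65) = 1, which divides 36, so solutions exist.
Find 14^(-1) mod 65 by the extended Euclidean algorithm:
65 = 4 × 14 + 9  ⟹  9 = (1)·65 + (-4)·14
14 = 1 × 9 + 5  ⟹  5 = (-1)·65 + (5)·14
9 = 1 × 5 + 4  ⟹  4 = (2)·65 + (-9)·14
5 = 1 × 4 + 1  ⟹  1 = (-3)·65 + (14)·14
So (14)·14 ≡ 1 (mod 65), i.e. 14^(-1) ≡ 14 (mod 65).
x ≡ 14 × 36 = 504 ≡ 49 (mod 65).
Check: 14 × 49 = 686 ≡ 36 (mod 65).
Unique solution: x ≡ 49 (mod 65)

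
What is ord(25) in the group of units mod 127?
21

127 is prime, so ord(25) divides φ(127) = 126.
Divisors of 126: 1, 2, 3, 6, 7, 9, 14, 18, 21, 42, 63, 126.
Repeated squaring: 25^1 ≡ 25, 25^2 ≡ 117, 25^4 ≡ 100, 25^8 ≡ 94, 25^16 ≡ 73, 25^32 ≡ 122, 25^64 ≡ 25 (mod 127).
Test 25^d mod 127 for each divisor d in increasing order:
25^1 ≡ 25
25^2 ≡ 117
25^3 = 25^2·25^1 ≡ 4
25^6 = 25^4·25^2 ≡ 16
25^7 = 25^4·25^2·25^1 ≡ 19
25^9 = 25^8·25^1 ≡ 64
25^14 = 25^8·25^4·25^2 ≡ 107
25^18 = 25^16·25^2 ≡ 32
25^21 = 25^16·25^4·25^1 ≡ 1  ← first divisor giving 1
The order is 21.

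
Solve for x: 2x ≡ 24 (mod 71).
x ≡ 12 (mod 71)

gcd(2, 71) = 1, which divides 24, so solutions exist.
Find 2^(-1) mod 71 by the extended Euclidean algorithm:
71 = 35 × 2 + 1  ⟹  1 = (1)·71 + (-35)·2
So (-35)·2 ≡ 1 (mod 71), i.e. 2^(-1) ≡ -35 ≡ 36 (mod 71).
x ≡ 36 × 24 = 864 ≡ 12 (mod 71).
Check: 2 × 12 = 24 ≡ 24 (mod 71).
Unique solution: x ≡ 12 (mod 71)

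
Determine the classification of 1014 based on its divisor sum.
abundant

Proper divisors of 1014: sum = 1 + 2 + 3 + 6 + 13 + 26 + 39 + 78 + 169 + 338 + 507 = 1182
Since 1182 > 1014, 1014 is abundant.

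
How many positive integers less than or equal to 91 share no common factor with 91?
72

91 = 7 × 13
φ(n) = n × ∏(1 - 1/p) for each prime p dividing n
φ(91) = 91 × (1 - 1/7) × (1 - 1/13) = 72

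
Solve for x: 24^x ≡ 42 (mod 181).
108

Baby-step giant-step with step n = ⌈√181⌉ = 14.
Baby steps 24^j mod 181 (j:value) for j=0..13: 0:1, 1:24, 2:33, 3:68, 4:3, 5:72, 6:99, 7:23, 8:9, 9:35, 10:116, 11:69, 12:27, 13:105.
Giant-step multiplier: 24^(-14) ≡ 24^(180-14) = 24^166 ≡ 168 (mod 181).
Giant steps γ_i = 42·168^i mod 181: γ_0=42, γ_1=178, γ_2=39, γ_3=36, γ_4=75, γ_5=111, γ_6=5, γ_7=116 (in table at j=10).
x = i·n + j = 7·14 + 10 = 108.
Check: 24^108 ≡ 42 (mod 181).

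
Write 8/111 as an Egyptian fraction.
1/14 + 1/1554

Greedy algorithm:
8/111: ceiling(111/8) = 14, use 1/14
1/1554: ceiling(1554/1) = 1554, use 1/1554
Result: 8/111 = 1/14 + 1/1554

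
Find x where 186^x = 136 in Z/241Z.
27

Baby-step giant-step with step n = ⌈√241⌉ = 16.
Baby steps 186^j mod 241 (j:value) for j=0..15: 0:1, 1:186, 2:133, 3:156, 4:96, 5:22, 6:236, 7:34, 8:58, 9:184, 10:2, 11:131, 12:25, 13:71, 14:192, 15:44.
Giant-step multiplier: 186^(-16) ≡ 186^(240-16) = 186^224 ≡ 24 (mod 241).
Giant steps γ_i = 136·24^i mod 241: γ_0=136, γ_1=131 (in table at j=11).
x = i·n + j = 1·16 + 11 = 27.
Check: 186^27 ≡ 136 (mod 241).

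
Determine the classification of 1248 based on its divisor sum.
abundant

Proper divisors of 1248: sum = 1 + 2 + 3 + 4 + 6 + 8 + 12 + 13 + ... + 208 + 312 + 416 + 624 (23 divisors) = 2280
Since 2280 > 1248, 1248 is abundant.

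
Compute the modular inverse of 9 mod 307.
273

gcd(9, 307) = 1, so the inverse exists.
Extended Euclidean algorithm on (307, 9):
307 = 34 × 9 + 1  ⟹  1 = (1)·307 + (-34)·9
So (-34)·9 ≡ 1 (mod 307), i.e. 9^(-1) ≡ -34 ≡ 273 (mod 307).
Check: 9 × 273 = 2457 ≡ 1 (mod 307)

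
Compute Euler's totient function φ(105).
48

105 = 3 × 5 × 7
φ(n) = n × ∏(1 - 1/p) for each prime p dividing n
φ(105) = 105 × (1 - 1/3) × (1 - 1/5) × (1 - 1/7) = 48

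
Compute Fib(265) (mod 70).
55

Matrix identity: Q^n = [[F_(n+1), F_n], [F_n, F_(n-1)]] with Q = [[1,1],[1,0]].
n = 265 = 100001001₂. Square-and-multiply, entries mod 70:
Q^1 = [[1,1],[1,0]]
Q^2 = (Q^1)² = [[2,1],[1,1]]
Q^4 = (Q^2)² = [[5,3],[3,2]]
Q^8 = (Q^4)² = [[34,21],[21,13]]
Q^16 = (Q^8)² = [[57,7],[7,50]]
Q^33 = (Q^16)²·Q = [[57,8],[8,49]]
Q^66 = (Q^33)² = [[23,8],[8,15]]
Q^132 = (Q^66)² = [[33,24],[24,9]]
Q^265 = (Q^132)²·Q = [[13,55],[55,28]]
F_265 mod 70 = Q^265[0][1] = 55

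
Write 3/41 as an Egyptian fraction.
1/14 + 1/574

Greedy algorithm:
3/41: ceiling(41/3) = 14, use 1/14
1/574: ceiling(574/1) = 574, use 1/574
Result: 3/41 = 1/14 + 1/574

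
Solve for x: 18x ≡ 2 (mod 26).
x ≡ 3 (mod 13)

gcd(18, 26) = 2, which divides 2, so solutions exist.
Divide through by 2: 9x ≡ 1 (mod 13).
Find 9^(-1) mod 13 by the extended Euclidean algorithm:
13 = 1 × 9 + 4  ⟹  4 = (1)·13 + (-1)·9
9 = 2 × 4 + 1  ⟹  1 = (-2)·13 + (3)·9
So (3)·9 ≡ 1 (mod 13), i.e. 9^(-1) ≡ 3 (mod 13).
x ≡ 3 × 1 = 3 ≡ 3 (mod 13).
Check: 18 × 3 = 54 ≡ 2 (mod 26).
x ≡ 3 (mod 13), giving 2 solutions mod 26.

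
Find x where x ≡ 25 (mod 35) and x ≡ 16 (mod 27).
340

Using Chinese Remainder Theorem:
M = 35 × 27 = 945
M1 = 27, M2 = 35
y1 = 27^(-1) mod 35 = 13
y2 = 35^(-1) mod 27 = 17
x = (25×27×13 + 16×35×17) mod 945 = 340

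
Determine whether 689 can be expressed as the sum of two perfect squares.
8² + 25² (a=8, b=25)

Factorization: 689 = 13 × 53
By Fermat: n is sum of two squares iff every prime p ≡ 3 (mod 4) appears to even power.
All primes ≡ 3 (mod 4) appear to even power.
Search a = 0, 1, 2, … for 689 - a² a perfect square: first hit at a = 8: 689 - 64 = 625 = 25².
689 = 8² + 25² = 64 + 625 ✓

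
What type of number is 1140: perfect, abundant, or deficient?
abundant

Proper divisors of 1140: sum = 1 + 2 + 3 + 4 + 5 + 6 + 10 + 12 + ... + 228 + 285 + 380 + 570 (23 divisors) = 2220
Since 2220 > 1140, 1140 is abundant.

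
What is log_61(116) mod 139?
66

Baby-step giant-step with step n = ⌈√139⌉ = 12.
Baby steps 61^j mod 139 (j:value) for j=0..11: 0:1, 1:61, 2:107, 3:133, 4:51, 5:53, 6:36, 7:111, 8:99, 9:62, 10:29, 11:101.
Giant-step multiplier: 61^(-12) ≡ 61^(138-12) = 61^126 ≡ 34 (mod 139).
Giant steps γ_i = 116·34^i mod 139: γ_0=116, γ_1=52, γ_2=100, γ_3=64, γ_4=91, γ_5=36 (in table at j=6).
x = i·n + j = 5·12 + 6 = 66.
Check: 61^66 ≡ 116 (mod 139).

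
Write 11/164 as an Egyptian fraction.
1/15 + 1/2460

Greedy algorithm:
11/164: ceiling(164/11) = 15, use 1/15
1/2460: ceiling(2460/1) = 2460, use 1/2460
Result: 11/164 = 1/15 + 1/2460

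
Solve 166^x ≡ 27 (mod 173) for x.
9

Baby-step giant-step with step n = ⌈√173⌉ = 14.
Baby steps 166^j mod 173 (j:value) for j=0..13: 0:1, 1:166, 2:49, 3:3, 4:152, 5:147, 6:9, 7:110, 8:95, 9:27, 10:157, 11:112, 12:81, 13:125.
h = 27 is already in the table at j=9, so x = 9.
Check: 166^9 ≡ 27 (mod 173).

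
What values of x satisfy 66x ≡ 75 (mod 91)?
x ≡ 88 (mod 91)

gcd(66, 91) = 1, which divides 75, so solutions exist.
Find 66^(-1) mod 91 by the extended Euclidean algorithm:
91 = 1 × 66 + 25  ⟹  25 = (1)·91 + (-1)·66
66 = 2 × 25 + 16  ⟹  16 = (-2)·91 + (3)·66
25 = 1 × 16 + 9  ⟹  9 = (3)·91 + (-4)·66
16 = 1 × 9 + 7  ⟹  7 = (-5)·91 + (7)·66
9 = 1 × 7 + 2  ⟹  2 = (8)·91 + (-11)·66
7 = 3 × 2 + 1  ⟹  1 = (-29)·91 + (40)·66
So (40)·66 ≡ 1 (mod 91), i.e. 66^(-1) ≡ 40 (mod 91).
x ≡ 40 × 75 = 3000 ≡ 88 (mod 91).
Check: 66 × 88 = 5808 ≡ 75 (mod 91).
Unique solution: x ≡ 88 (mod 91)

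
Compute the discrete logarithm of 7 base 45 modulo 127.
65

Baby-step giant-step with step n = ⌈√127⌉ = 12.
Baby steps 45^j mod 127 (j:value) for j=0..11: 0:1, 1:45, 2:120, 3:66, 4:49, 5:46, 6:38, 7:59, 8:115, 9:95, 10:84, 11:97.
Giant-step multiplier: 45^(-12) ≡ 45^(126-12) = 45^114 ≡ 100 (mod 127).
Giant steps γ_i = 7·100^i mod 127: γ_0=7, γ_1=65, γ_2=23, γ_3=14, γ_4=3, γ_5=46 (in table at j=5).
x = i·n + j = 5·12 + 5 = 65.
Check: 45^65 ≡ 7 (mod 127).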